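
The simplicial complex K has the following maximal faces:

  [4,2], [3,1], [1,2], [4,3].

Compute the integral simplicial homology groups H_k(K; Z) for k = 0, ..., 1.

Order the vertices as 1 < 2 < 3 < 4. Listing each simplex with vertices in this order, K has dimension 1 with simplices:

  0-simplices (4): [1], [2], [3], [4]
  1-simplices (4): [1,2], [1,3], [2,4], [3,4]

giving chain groups C_0 ≅ Z^4, C_1 ≅ Z^4.

∂_1: C_1 → C_0 is given by ∂[p,q] = [q] − [p].
The 4×4 boundary matrix has rank 3 and Smith normal form diag(1,1,1).

Reading off H_k = ker ∂_k / im ∂_{k+1}:

  H_0: rank C_0 − rank ∂_1 = 4 − 3 = 1, and the invariant factors of ∂_1 are all 1, so H_0 = Z.
  H_1: rank ker ∂_1 − rank ∂_2 = (4 − 3) − 0 = 1, and there is no ∂_2, so H_1 = Z.

(K is a triangulation of the circle S^1.)

H_0 = Z,  H_1 = Z.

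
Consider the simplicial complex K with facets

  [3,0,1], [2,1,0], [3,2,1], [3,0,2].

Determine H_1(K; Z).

Take the total order 0 < 1 < 2 < 3 on the vertex set. Then K (dimension 2) consists of the simplices:

  0-simplices (4): [0], [1], [2], [3]
  1-simplices (6): [0,1], [0,2], [0,3], [1,2], [1,3], [2,3]
  2-simplices (4): [0,1,2], [0,1,3], [0,2,3], [1,2,3]

so the chain groups are C_0 ≅ Z^4, C_1 ≅ Z^6, C_2 ≅ Z^4.

The boundary map ∂_1: C_1 → C_0 maps an edge to its endpoints' difference, ∂[p,q] = q − p. For instance
  ∂[0,1] = [1] − [0].
The 4×6 boundary matrix has rank 3 and Smith normal form diag(1,1,1).

Boundary ∂_2: C_2 → C_1 acts by ∂[p,q,r] = [q,r] − [p,r] + [p,q]. For instance
  ∂[1,2,3] = [2,3] − [1,3] + [1,2],
  ∂[0,1,3] = [1,3] − [0,3] + [0,1].
This gives a 6×4 integer matrix of rank 3; reducing to Smith normal form yields diagonal entries (1,1,1).

From H_k ≅ ker(∂_k) / im(∂_{k+1}) we obtain:

  H_1: rank ker ∂_1 − rank ∂_2 = (6 − 3) − 3 = 0, and the invariant factors of ∂_2 are all 1, so H_1 = 0.

H_1 ≅ 0.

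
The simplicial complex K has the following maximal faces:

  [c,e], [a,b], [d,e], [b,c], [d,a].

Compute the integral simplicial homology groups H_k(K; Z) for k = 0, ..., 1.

K has 5 vertices, 5 edges.
rank ∂_0 = 0, rank ∂_1 = 4 ⇒ b_0 = 5 − 0 − 4 = 1; all invariant factors of ∂_1 are 1 so no torsion. So H_0 ≅ Z.
rank ∂_1 = 4, rank ∂_2 = 0 ⇒ b_1 = 5 − 4 − 0 = 1. So H_1 ≅ Z.

H_0 ≅ Z,  H_1 ≅ Z.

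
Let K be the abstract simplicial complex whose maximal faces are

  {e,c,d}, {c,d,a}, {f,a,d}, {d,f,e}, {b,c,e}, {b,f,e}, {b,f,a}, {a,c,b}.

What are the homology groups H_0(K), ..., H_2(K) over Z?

H_0 = Z,  H_1 = 0,  H_2 = Z.

Take the total order a < b < c < d < e < f on the vertex set. Then K (dimension 2) consists of the simplices:

  0-simplices (6): a, b, c, d, e, f
  1-simplices (12): ab, ac, ad, af, bc, be, bf, cd, ce, de, df, ef
  2-simplices (8): abc, abf, acd, adf, bce, bef, cde, def

so the chain groups are C_0 ≅ Z^6, C_1 ≅ Z^12, C_2 ≅ Z^8.

∂_1: C_1 → C_0 sends each edge [p,q] (with p < q) to q − p.
The resulting 6×12 matrix has rank 5, and its Smith normal form has invariant factors (1,1,1,1,1).

Boundary ∂_2: C_2 → C_1 sends each 2-simplex [p,q,r] to [q,r] − [p,r] + [p,q]. For instance
  ∂adf = df − af + ad,
  ∂abf = bf − af + ab.
This gives a 12×8 integer matrix of rank 7; reducing to Smith normal form yields diagonal entries (1,1,1,1,1,1,1).

Now H_k = ker ∂_k / im ∂_{k+1}, so:

  H_0: rank C_0 − rank ∂_1 = 6 − 5 = 1, and the invariant factors of ∂_1 are all 1, so H_0 = Z.
  H_1: rank ker ∂_1 − rank ∂_2 = (12 − 5) − 7 = 0, and the invariant factors of ∂_2 are all 1, so H_1 = 0.
  H_2: rank ker ∂_2 − rank ∂_3 = (8 − 7) − 0 = 1, and there is no ∂_3, so H_2 = Z.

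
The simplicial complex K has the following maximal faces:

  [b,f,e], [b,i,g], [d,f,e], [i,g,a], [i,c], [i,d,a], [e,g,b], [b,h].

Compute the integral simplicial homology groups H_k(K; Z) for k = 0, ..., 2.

H_0 ≅ Z,  H_1 ≅ Z,  H_2 = 0.

We work with the vertex ordering a < b < c < d < e < f < g < h < i. The simplices of K, each written with vertices in increasing order, are:

  0-simplices (9): a, b, c, d, e, f, g, h, i
  1-simplices (15): ad, ag, ai, be, bf, bg, bh, bi, ci, de, df, di, ef, eg, gi
  2-simplices (6): adi, agi, bef, beg, bgi, def

giving chain groups C_0 ≅ Z^9, C_1 ≅ Z^15, C_2 ≅ Z^6.

∂_1: C_1 → C_0 is given by ∂[p,q] = [q] − [p]. For instance
  ∂di = i − d.
As a 9×15 matrix over Z this has rank 8, with invariant factors (1,1,1,1,1,1,1,1).

Boundary ∂_2: C_2 → C_1 acts by ∂[p,q,r] = [q,r] − [p,r] + [p,q]. For instance
  ∂adi = di − ai + ad,
  ∂def = ef − df + de.
As a 15×6 matrix over Z this has rank 6, with invariant factors (1,1,1,1,1,1).

From H_k ≅ ker(∂_k) / im(∂_{k+1}) we obtain:

  H_0: rank C_0 − rank ∂_1 = 9 − 8 = 1, and the invariant factors of ∂_1 are all 1, so H_0 ≅ Z.
  H_1: rank ker ∂_1 − rank ∂_2 = (15 − 8) − 6 = 1, and the invariant factors of ∂_2 are all 1, so H_1 ≅ Z.
  H_2: rank ker ∂_2 − rank ∂_3 = (6 − 6) − 0 = 0, and there is no ∂_3, so H_2 ≅ 0.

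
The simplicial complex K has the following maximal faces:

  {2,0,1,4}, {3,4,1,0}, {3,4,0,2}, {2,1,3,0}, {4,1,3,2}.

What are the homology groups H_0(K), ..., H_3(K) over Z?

H_0 = Z,  H_1 = 0,  H_2 = 0,  H_3 = Z.

Fix the vertex order 0 < 1 < 2 < 3 < 4 and write every simplex with vertices in increasing order. Then dim K = 3 and the simplices of K are:

  0-simplices (5): [0], [1], [2], [3], [4]
  1-simplices (10): [0,1], [0,2], [0,3], [0,4], [1,2], [1,3], [1,4], [2,3], [2,4], [3,4]
  2-simplices (10): [0,1,2], [0,1,3], [0,1,4], [0,2,3], [0,2,4], [0,3,4], [1,2,3], [1,2,4], [1,3,4], [2,3,4]
  3-simplices (5): [0,1,2,3], [0,1,2,4], [0,1,3,4], [0,2,3,4], [1,2,3,4]

Hence C_0 ≅ Z^5, C_1 ≅ Z^10, C_2 ≅ Z^10, C_3 ≅ Z^5.

The boundary map ∂_1: C_1 → C_0 maps an edge to its endpoints' difference, ∂[p,q] = q − p. For instance
  ∂[0,1] = [1] − [0].
The 5×10 boundary matrix has rank 4 and Smith normal form diag(1,1,1,1).

Boundary ∂_2: C_2 → C_1 acts by ∂[p,q,r] = [q,r] − [p,r] + [p,q]. For instance
  ∂[0,1,4] = [1,4] − [0,4] + [0,1],
  ∂[0,2,3] = [2,3] − [0,3] + [0,2].
The 10×10 boundary matrix has rank 6 and Smith normal form diag(1,1,1,1,1,1).

Boundary ∂_3: C_3 → C_2 sends each 3-simplex σ to the alternating sum Σ_i (−1)^i (σ with its i-th vertex removed). For instance
  ∂[0,1,2,4] = [1,2,4] − [0,2,4] + [0,1,4] − [0,1,2],
  ∂[0,2,3,4] = [2,3,4] − [0,3,4] + [0,2,4] − [0,2,3].
The resulting 10×5 matrix has rank 4, and its Smith normal form has invariant factors (1,1,1,1).

From H_k ≅ ker(∂_k) / im(∂_{k+1}) we obtain:

  H_0: rank C_0 − rank ∂_1 = 5 − 4 = 1, and the invariant factors of ∂_1 are all 1, so H_0 ≅ Z.
  H_1: rank ker ∂_1 − rank ∂_2 = (10 − 4) − 6 = 0, and the invariant factors of ∂_2 are all 1, so H_1 ≅ 0.
  H_2: rank ker ∂_2 − rank ∂_3 = (10 − 6) − 4 = 0, and the invariant factors of ∂_3 are all 1, so H_2 ≅ 0.
  H_3: rank ker ∂_3 − rank ∂_4 = (5 − 4) − 0 = 1, and there is no ∂_4, so H_3 ≅ Z.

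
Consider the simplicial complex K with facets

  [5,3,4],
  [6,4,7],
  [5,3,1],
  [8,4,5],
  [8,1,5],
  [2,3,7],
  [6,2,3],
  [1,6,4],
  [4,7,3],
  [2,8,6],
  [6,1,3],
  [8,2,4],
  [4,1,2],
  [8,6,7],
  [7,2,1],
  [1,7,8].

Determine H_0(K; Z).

H_0 ≅ Z.

We work with the vertex ordering 1 < 2 < 3 < 4 < 5 < 6 < 7 < 8. The simplices of K, each written with vertices in increasing order, are:

  0-simplices (8): [1], [2], [3], [4], [5], [6], [7], [8]
  1-simplices (24): (24 of them)
  2-simplices (16): [1,2,4], [1,2,7], [1,3,5], [1,3,6], [1,4,6], [1,5,8], [1,7,8], [2,3,6], [2,3,7], [2,4,8], [2,6,8], [3,4,5], [3,4,7], [4,5,8], [4,6,7], [6,7,8]

giving chain groups C_0 ≅ Z^8, C_1 ≅ Z^24, C_2 ≅ Z^16.

∂_1: C_1 → C_0 is given by ∂[p,q] = [q] − [p]. For instance
  ∂[2,4] = [4] − [2].
The resulting 8×24 matrix has rank 7, and its Smith normal form has invariant factors (1,1,1,1,1,1,1).

The boundary map ∂_2: C_2 → C_1 acts by ∂[p,q,r] = [q,r] − [p,r] + [p,q]. For instance
  ∂[1,2,4] = [2,4] − [1,4] + [1,2],
  ∂[1,3,6] = [3,6] − [1,6] + [1,3].
As a 24×16 matrix over Z this has rank 15, with invariant factors (1,1,1,1,1,1,1,1,1,1,1,1,1,1,1).

Reading off H_k = ker ∂_k / im ∂_{k+1}:

  H_0: rank C_0 − rank ∂_1 = 8 − 7 = 1, and the invariant factors of ∂_1 are all 1, so H_0 ≅ Z.

(K is a triangulation of the torus T^2.)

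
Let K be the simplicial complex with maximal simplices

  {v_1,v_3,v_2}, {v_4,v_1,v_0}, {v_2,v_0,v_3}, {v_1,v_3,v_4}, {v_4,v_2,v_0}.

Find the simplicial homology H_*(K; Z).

Take the total order v_0 < v_1 < v_2 < v_3 < v_4 on the vertex set. Then K (dimension 2) consists of the simplices:

  0-simplices (5): [v_0], [v_1], [v_2], [v_3], [v_4]
  1-simplices (10): [v_0,v_1], [v_0,v_2], [v_0,v_3], [v_0,v_4], [v_1,v_2], [v_1,v_3], [v_1,v_4], [v_2,v_3], [v_2,v_4], [v_3,v_4]
  2-simplices (5): [v_0,v_1,v_4], [v_0,v_2,v_3], [v_0,v_2,v_4], [v_1,v_2,v_3], [v_1,v_3,v_4]

giving chain groups C_0 ≅ Z^5, C_1 ≅ Z^10, C_2 ≅ Z^5.

∂_1: C_1 → C_0 maps an edge to its endpoints' difference, ∂[p,q] = q − p.
As a 5×10 matrix over Z this has rank 4, with invariant factors (1,1,1,1).

Boundary ∂_2: C_2 → C_1 acts by ∂[p,q,r] = [q,r] − [p,r] + [p,q]. For instance
  ∂[v_0,v_2,v_3] = [v_2,v_3] − [v_0,v_3] + [v_0,v_2],
  ∂[v_0,v_1,v_4] = [v_1,v_4] − [v_0,v_4] + [v_0,v_1].
The resulting 10×5 matrix has rank 5, and its Smith normal form has invariant factors (1,1,1,1,1).

Now H_k = ker ∂_k / im ∂_{k+1}, so:

  H_0: rank C_0 − rank ∂_1 = 5 − 4 = 1, and the invariant factors of ∂_1 are all 1, so H_0 ≅ Z.
  H_1: rank ker ∂_1 − rank ∂_2 = (10 − 4) − 5 = 1, and the invariant factors of ∂_2 are all 1, so H_1 ≅ Z.
  H_2: rank ker ∂_2 − rank ∂_3 = (5 − 5) − 0 = 0, and there is no ∂_3, so H_2 ≅ 0.

As a check, the Euler characteristic is 5 − 10 + 5 = 0, which agrees with 1 − 1 + 0 = 0.

H_0 ≅ Z,  H_1 ≅ Z,  H_2 = 0.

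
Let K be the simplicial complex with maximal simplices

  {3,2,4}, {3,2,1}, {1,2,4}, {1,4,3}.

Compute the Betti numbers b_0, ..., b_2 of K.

b_0 = 1, b_1 = 0, b_2 = 1.

K has 4 vertices, 6 edges, 4 triangles.
rank ∂_0 = 0, rank ∂_1 = 3 ⇒ b_0 = 4 − 0 − 3 = 1; all invariant factors of ∂_1 are 1 so no torsion. So H_0 ≅ Z.
rank ∂_1 = 3, rank ∂_2 = 3 ⇒ b_1 = 6 − 3 − 3 = 0; all invariant factors of ∂_2 are 1 so no torsion. So H_1 ≅ 0.
rank ∂_2 = 3, rank ∂_3 = 0 ⇒ b_2 = 4 − 3 − 0 = 1. So H_2 ≅ Z.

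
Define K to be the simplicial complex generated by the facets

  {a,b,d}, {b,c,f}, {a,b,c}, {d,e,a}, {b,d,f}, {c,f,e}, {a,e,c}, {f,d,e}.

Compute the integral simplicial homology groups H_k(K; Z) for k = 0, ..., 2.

H_0 = Z,  H_1 = 0,  H_2 = Z.

Order the vertices as a < b < c < d < e < f. Listing each simplex with vertices in this order, K has dimension 2 with simplices:

  0-simplices (6): a, b, c, d, e, f
  1-simplices (12): ab, ac, ad, ae, bc, bd, bf, ce, cf, de, df, ef
  2-simplices (8): abc, abd, ace, ade, bcf, bdf, cef, def

giving chain groups C_0 ≅ Z^6, C_1 ≅ Z^12, C_2 ≅ Z^8.

Boundary ∂_1: C_1 → C_0 sends each edge [p,q] (with p < q) to q − p. For instance
  ∂ce = e − c.
This gives a 6×12 integer matrix of rank 5; reducing to Smith normal form yields diagonal entries (1,1,1,1,1).

The boundary map ∂_2: C_2 → C_1 maps a triangle to the signed sum of its edges. For instance
  ∂abd = bd − ad + ab,
  ∂def = ef − df + de.
The resulting 12×8 matrix has rank 7, and its Smith normal form has invariant factors (1,1,1,1,1,1,1).

Computing H_k = (kernel of ∂_k) / (image of ∂_{k+1}):

  H_0: rank C_0 − rank ∂_1 = 6 − 5 = 1, and the invariant factors of ∂_1 are all 1, so H_0 ≅ Z.
  H_1: rank ker ∂_1 − rank ∂_2 = (12 − 5) − 7 = 0, and the invariant factors of ∂_2 are all 1, so H_1 ≅ 0.
  H_2: rank ker ∂_2 − rank ∂_3 = (8 − 7) − 0 = 1, and there is no ∂_3, so H_2 ≅ Z.

As a check, the Euler characteristic is 6 − 12 + 8 = 2, which agrees with 1 − 0 + 1 = 2.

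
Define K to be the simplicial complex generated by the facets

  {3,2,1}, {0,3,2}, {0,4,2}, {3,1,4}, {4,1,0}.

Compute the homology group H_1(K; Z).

Take the total order 0 < 1 < 2 < 3 < 4 on the vertex set. Then K (dimension 2) consists of the simplices:

  0-simplices (5): [0], [1], [2], [3], [4]
  1-simplices (10): [0,1], [0,2], [0,3], [0,4], [1,2], [1,3], [1,4], [2,3], [2,4], [3,4]
  2-simplices (5): [0,1,4], [0,2,3], [0,2,4], [1,2,3], [1,3,4]

Hence C_0 ≅ Z^5, C_1 ≅ Z^10, C_2 ≅ Z^5.

Boundary ∂_1: C_1 → C_0 sends each edge [p,q] (with p < q) to q − p. For instance
  ∂[0,1] = [1] − [0].
The resulting 5×10 matrix has rank 4, and its Smith normal form has invariant factors (1,1,1,1).

The boundary map ∂_2: C_2 → C_1 sends each 2-simplex [p,q,r] to [q,r] − [p,r] + [p,q]. For instance
  ∂[1,3,4] = [3,4] − [1,4] + [1,3],
  ∂[0,2,3] = [2,3] − [0,3] + [0,2].
This gives a 10×5 integer matrix of rank 5; reducing to Smith normal form yields diagonal entries (1,1,1,1,1).

From H_k ≅ ker(∂_k) / im(∂_{k+1}) we obtain:

  H_1: rank ker ∂_1 − rank ∂_2 = (10 − 4) − 5 = 1, and the invariant factors of ∂_2 are all 1, so H_1 = Z.

H_1 = Z.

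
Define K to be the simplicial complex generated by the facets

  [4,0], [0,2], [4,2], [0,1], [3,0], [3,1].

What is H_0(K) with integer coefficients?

H_0 = Z.

Order the vertices as 0 < 1 < 2 < 3 < 4. Listing each simplex with vertices in this order, K has dimension 1 with simplices:

  0-simplices (5): [0], [1], [2], [3], [4]
  1-simplices (6): [0,1], [0,2], [0,3], [0,4], [1,3], [2,4]

so the chain groups are C_0 ≅ Z^5, C_1 ≅ Z^6.

The boundary map ∂_1: C_1 → C_0 maps an edge to its endpoints' difference, ∂[p,q] = q − p. For instance
  ∂[1,3] = [3] − [1].
The resulting 5×6 matrix has rank 4, and its Smith normal form has invariant factors (1,1,1,1).

From H_k ≅ ker(∂_k) / im(∂_{k+1}) we obtain:

  H_0: rank C_0 − rank ∂_1 = 5 − 4 = 1, and the invariant factors of ∂_1 are all 1, so H_0 = Z.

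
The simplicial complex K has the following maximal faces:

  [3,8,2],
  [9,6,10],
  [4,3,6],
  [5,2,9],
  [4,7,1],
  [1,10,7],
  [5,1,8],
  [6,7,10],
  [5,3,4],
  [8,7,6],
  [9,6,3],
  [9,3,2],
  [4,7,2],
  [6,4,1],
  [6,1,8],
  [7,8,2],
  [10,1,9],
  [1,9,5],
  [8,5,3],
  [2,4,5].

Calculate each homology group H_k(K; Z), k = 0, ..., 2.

Fix the vertex order 1 < 2 < 3 < 4 < 5 < 6 < 7 < 8 < 9 < 10 and write every simplex with vertices in increasing order. Then dim K = 2 and the simplices of K are:

  0-simplices (10): [1], [2], [3], [4], [5], [6], [7], [8], [9], [10]
  1-simplices (30): (30 of them)
  2-simplices (20): (20 of them)

so the chain groups are C_0 ≅ Z^10, C_1 ≅ Z^30, C_2 ≅ Z^20.

The boundary map ∂_1: C_1 → C_0 sends each edge [p,q] (with p < q) to q − p. For instance
  ∂[4,7] = [7] − [4].
This gives a 10×30 integer matrix of rank 9; reducing to Smith normal form yields diagonal entries (1,1,1,1,1,1,1,1,1).

The boundary map ∂_2: C_2 → C_1 maps a triangle to the signed sum of its edges. For instance
  ∂[6,9,10] = [9,10] − [6,10] + [6,9],
  ∂[2,4,5] = [4,5] − [2,5] + [2,4].
The 30×20 boundary matrix has rank 20 and Smith normal form diag(1,1,1,1,1,1,1,1,1,1,1,1,1,1,1,1,1,1,1,2).

Computing H_k = (kernel of ∂_k) / (image of ∂_{k+1}):

  H_0: rank C_0 − rank ∂_1 = 10 − 9 = 1, and the invariant factors of ∂_1 are all 1, so H_0 = Z.
  H_1: rank ker ∂_1 − rank ∂_2 = (30 − 9) − 20 = 1, and ∂_2 has invariant factor 2 > 1, so H_1 = Z ⊕ Z/2.
  H_2: rank ker ∂_2 − rank ∂_3 = (20 − 20) − 0 = 0, and there is no ∂_3, so H_2 = 0.

As a check, the Euler characteristic is 10 − 30 + 20 = 0, which agrees with 1 − 1 + 0 = 0.
(K is a triangulation of the Klein bottle.)

H_0 ≅ Z,  H_1 ≅ Z ⊕ Z/2,  H_2 = 0.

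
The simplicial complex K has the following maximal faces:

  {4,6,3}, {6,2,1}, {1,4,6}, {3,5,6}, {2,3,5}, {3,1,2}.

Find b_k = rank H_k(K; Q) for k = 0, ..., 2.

b_0 = 1, b_1 = 1, b_2 = 0.

Take the total order 1 < 2 < 3 < 4 < 5 < 6 on the vertex set. Then K (dimension 2) consists of the simplices:

  0-simplices (6): [1], [2], [3], [4], [5], [6]
  1-simplices (12): [1,2], [1,3], [1,4], [1,6], [2,3], [2,5], [2,6], [3,4], [3,5], [3,6], [4,6], [5,6]
  2-simplices (6): [1,2,3], [1,2,6], [1,4,6], [2,3,5], [3,4,6], [3,5,6]

Hence C_0 ≅ Z^6, C_1 ≅ Z^12, C_2 ≅ Z^6.

∂_1: C_1 → C_0 sends each edge [p,q] (with p < q) to q − p.
This gives a 6×12 integer matrix of rank 5; reducing to Smith normal form yields diagonal entries (1,1,1,1,1).

∂_2: C_2 → C_1 sends each 2-simplex [p,q,r] to [q,r] − [p,r] + [p,q]. For instance
  ∂[3,5,6] = [5,6] − [3,6] + [3,5],
  ∂[1,2,3] = [2,3] − [1,3] + [1,2].
This gives a 12×6 integer matrix of rank 6; reducing to Smith normal form yields diagonal entries (1,1,1,1,1,1).

From H_k ≅ ker(∂_k) / im(∂_{k+1}) we obtain:

  H_0: rank C_0 − rank ∂_1 = 6 − 5 = 1, and the invariant factors of ∂_1 are all 1, so H_0 = Z.
  H_1: rank ker ∂_1 − rank ∂_2 = (12 − 5) − 6 = 1, and the invariant factors of ∂_2 are all 1, so H_1 = Z.
  H_2: rank ker ∂_2 − rank ∂_3 = (6 − 6) − 0 = 0, and there is no ∂_3, so H_2 = 0.

(K is a triangulation of the cylinder S^1 x I.)

Hence the Betti numbers are b_0 = 1, b_1 = 1, b_2 = 0.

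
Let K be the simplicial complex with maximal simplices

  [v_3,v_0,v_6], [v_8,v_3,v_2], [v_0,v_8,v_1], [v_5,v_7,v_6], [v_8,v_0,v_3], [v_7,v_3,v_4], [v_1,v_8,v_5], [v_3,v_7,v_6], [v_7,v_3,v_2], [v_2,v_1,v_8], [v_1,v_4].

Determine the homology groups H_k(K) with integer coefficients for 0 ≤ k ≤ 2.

Take the total order v_0 < v_1 < v_2 < v_3 < v_4 < v_5 < v_6 < v_7 < v_8 on the vertex set. Then K (dimension 2) consists of the simplices:

  0-simplices (9): [v_0], [v_1], [v_2], [v_3], [v_4], [v_5], [v_6], [v_7], [v_8]
  1-simplices (20): (20 of them)
  2-simplices (10): [v_0,v_1,v_8], [v_0,v_3,v_6], [v_0,v_3,v_8], [v_1,v_2,v_8], [v_1,v_5,v_8], [v_2,v_3,v_7], [v_2,v_3,v_8], [v_3,v_4,v_7], [v_3,v_6,v_7], [v_5,v_6,v_7]

so the chain groups are C_0 ≅ Z^9, C_1 ≅ Z^20, C_2 ≅ Z^10.

Boundary ∂_1: C_1 → C_0 maps an edge to its endpoints' difference, ∂[p,q] = q − p. For instance
  ∂[v_6,v_7] = [v_7] − [v_6].
This gives a 9×20 integer matrix of rank 8; reducing to Smith normal form yields diagonal entries (1,1,1,1,1,1,1,1).

The boundary map ∂_2: C_2 → C_1 maps a triangle to the signed sum of its edges. For instance
  ∂[v_3,v_6,v_7] = [v_6,v_7] − [v_3,v_7] + [v_3,v_6],
  ∂[v_2,v_3,v_7] = [v_3,v_7] − [v_2,v_7] + [v_2,v_3].
The resulting 20×10 matrix has rank 10, and its Smith normal form has invariant factors (1,1,1,1,1,1,1,1,1,1).

From H_k ≅ ker(∂_k) / im(∂_{k+1}) we obtain:

  H_0: rank C_0 − rank ∂_1 = 9 − 8 = 1, and the invariant factors of ∂_1 are all 1, so H_0 ≅ Z.
  H_1: rank ker ∂_1 − rank ∂_2 = (20 − 8) − 10 = 2, and the invariant factors of ∂_2 are all 1, so H_1 ≅ Z^2.
  H_2: rank ker ∂_2 − rank ∂_3 = (10 − 10) − 0 = 0, and there is no ∂_3, so H_2 ≅ 0.

As a check, the Euler characteristic is 9 − 20 + 10 = -1, which agrees with 1 − 2 + 0 = -1.

H_0 = Z,  H_1 = Z^2,  H_2 = 0.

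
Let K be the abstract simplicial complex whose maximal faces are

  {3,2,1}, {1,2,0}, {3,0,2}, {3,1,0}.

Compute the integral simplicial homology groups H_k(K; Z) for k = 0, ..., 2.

We work with the vertex ordering 0 < 1 < 2 < 3. The simplices of K, each written with vertices in increasing order, are:

  0-simplices (4): [0], [1], [2], [3]
  1-simplices (6): [0,1], [0,2], [0,3], [1,2], [1,3], [2,3]
  2-simplices (4): [0,1,2], [0,1,3], [0,2,3], [1,2,3]

giving chain groups C_0 ≅ Z^4, C_1 ≅ Z^6, C_2 ≅ Z^4.

∂_1: C_1 → C_0 is given by ∂[p,q] = [q] − [p].
As a 4×6 matrix over Z this has rank 3, with invariant factors (1,1,1).

∂_2: C_2 → C_1 sends each 2-simplex [p,q,r] to [q,r] − [p,r] + [p,q]. For instance
  ∂[0,1,3] = [1,3] − [0,3] + [0,1],
  ∂[1,2,3] = [2,3] − [1,3] + [1,2].
The 6×4 boundary matrix has rank 3 and Smith normal form diag(1,1,1).

Computing H_k = (kernel of ∂_k) / (image of ∂_{k+1}):

  H_0: rank C_0 − rank ∂_1 = 4 − 3 = 1, and the invariant factors of ∂_1 are all 1, so H_0 ≅ Z.
  H_1: rank ker ∂_1 − rank ∂_2 = (6 − 3) − 3 = 0, and the invariant factors of ∂_2 are all 1, so H_1 ≅ 0.
  H_2: rank ker ∂_2 − rank ∂_3 = (4 − 3) − 0 = 1, and there is no ∂_3, so H_2 ≅ Z.

As a check, the Euler characteristic is 4 − 6 + 4 = 2, which agrees with 1 − 0 + 1 = 2.

H_0 = Z,  H_1 = 0,  H_2 = Z.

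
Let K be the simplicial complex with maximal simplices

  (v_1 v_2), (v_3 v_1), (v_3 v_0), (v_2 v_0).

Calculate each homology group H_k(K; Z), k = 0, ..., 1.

H_0 = Z,  H_1 = Z.

Fix the vertex order v_0 < v_1 < v_2 < v_3 and write every simplex with vertices in increasing order. Then dim K = 1 and the simplices of K are:

  0-simplices (4): [v_0], [v_1], [v_2], [v_3]
  1-simplices (4): [v_0,v_2], [v_0,v_3], [v_1,v_2], [v_1,v_3]

giving chain groups C_0 ≅ Z^4, C_1 ≅ Z^4.

The boundary map ∂_1: C_1 → C_0 maps an edge to its endpoints' difference, ∂[p,q] = q − p. For instance
  ∂[v_1,v_2] = [v_2] − [v_1].
This gives a 4×4 integer matrix of rank 3; reducing to Smith normal form yields diagonal entries (1,1,1).

Reading off H_k = ker ∂_k / im ∂_{k+1}:

  H_0: rank C_0 − rank ∂_1 = 4 − 3 = 1, and the invariant factors of ∂_1 are all 1, so H_0 ≅ Z.
  H_1: rank ker ∂_1 − rank ∂_2 = (4 − 3) − 0 = 1, and there is no ∂_2, so H_1 ≅ Z.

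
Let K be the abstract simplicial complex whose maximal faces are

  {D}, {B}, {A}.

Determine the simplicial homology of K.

H_0 = Z^3.

Take the total order A < B < D on the vertex set. Then K (dimension 0) consists of the simplices:

  0-simplices (3): A, B, D

so the chain groups are C_0 ≅ Z^3.

Reading off H_k = ker ∂_k / im ∂_{k+1}:

  H_0: rank C_0 − rank ∂_1 = 3 − 0 = 3, and there is no ∂_1, so H_0 = Z^3.

(K is a triangulation of a set of 3 points.)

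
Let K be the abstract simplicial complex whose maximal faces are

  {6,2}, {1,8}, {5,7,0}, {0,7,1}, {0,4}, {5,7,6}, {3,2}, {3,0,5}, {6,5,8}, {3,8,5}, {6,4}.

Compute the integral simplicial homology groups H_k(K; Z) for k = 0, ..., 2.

K has 9 vertices, 17 edges, 6 triangles.
rank ∂_0 = 0, rank ∂_1 = 8 ⇒ b_0 = 9 − 0 − 8 = 1; all invariant factors of ∂_1 are 1 so no torsion. So H_0 = Z.
rank ∂_1 = 8, rank ∂_2 = 6 ⇒ b_1 = 17 − 8 − 6 = 3; all invariant factors of ∂_2 are 1 so no torsion. So H_1 = Z^3.
rank ∂_2 = 6, rank ∂_3 = 0 ⇒ b_2 = 6 − 6 − 0 = 0. So H_2 = 0.

H_0 = Z,  H_1 = Z^3,  H_2 = 0.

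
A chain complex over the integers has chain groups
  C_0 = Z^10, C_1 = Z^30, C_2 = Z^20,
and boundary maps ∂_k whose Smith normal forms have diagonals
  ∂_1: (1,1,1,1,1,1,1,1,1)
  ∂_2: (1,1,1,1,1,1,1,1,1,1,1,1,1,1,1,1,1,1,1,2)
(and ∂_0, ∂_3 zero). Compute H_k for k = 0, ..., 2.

H_0: b_0 = 10 − 0 − 9 = 1; torsion from ∂_1 factors > 1: none. So H_0 ≅ Z.
H_1: b_1 = 30 − 9 − 20 = 1; torsion from ∂_2 factors > 1: [2]. So H_1 ≅ Z ⊕ Z/2.
H_2: b_2 = 20 − 20 − 0 = 0; torsion from ∂_3 factors > 1: none. So H_2 ≅ 0.

H_0 ≅ Z,  H_1 ≅ Z ⊕ Z/2,  H_2 = 0.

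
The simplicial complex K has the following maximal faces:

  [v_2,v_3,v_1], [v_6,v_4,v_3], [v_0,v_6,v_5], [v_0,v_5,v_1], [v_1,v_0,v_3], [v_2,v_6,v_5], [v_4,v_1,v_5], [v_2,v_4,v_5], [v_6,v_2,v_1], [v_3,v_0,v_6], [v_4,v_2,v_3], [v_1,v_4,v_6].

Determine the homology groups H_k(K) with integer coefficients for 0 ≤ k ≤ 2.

H_0 = Z,  H_1 = Z/2,  H_2 = 0.

Order the vertices as v_0 < v_1 < v_2 < v_3 < v_4 < v_5 < v_6. Listing each simplex with vertices in this order, K has dimension 2 with simplices:

  0-simplices (7): [v_0], [v_1], [v_2], [v_3], [v_4], [v_5], [v_6]
  1-simplices (18): (18 of them)
  2-simplices (12): (12 of them)

so the chain groups are C_0 ≅ Z^7, C_1 ≅ Z^18, C_2 ≅ Z^12.

∂_1: C_1 → C_0 sends each edge [p,q] (with p < q) to q − p. For instance
  ∂[v_3,v_6] = [v_6] − [v_3].
The 7×18 boundary matrix has rank 6 and Smith normal form diag(1,1,1,1,1,1).

Boundary ∂_2: C_2 → C_1 maps a triangle to the signed sum of its edges. For instance
  ∂[v_1,v_4,v_5] = [v_4,v_5] − [v_1,v_5] + [v_1,v_4],
  ∂[v_1,v_4,v_6] = [v_4,v_6] − [v_1,v_6] + [v_1,v_4].
The 18×12 boundary matrix has rank 12 and Smith normal form diag(1,1,1,1,1,1,1,1,1,1,1,2).

From H_k ≅ ker(∂_k) / im(∂_{k+1}) we obtain:

  H_0: rank C_0 − rank ∂_1 = 7 − 6 = 1, and the invariant factors of ∂_1 are all 1, so H_0 = Z.
  H_1: rank ker ∂_1 − rank ∂_2 = (18 − 6) − 12 = 0, and ∂_2 has invariant factor 2 > 1, so H_1 = Z/2.
  H_2: rank ker ∂_2 − rank ∂_3 = (12 − 12) − 0 = 0, and there is no ∂_3, so H_2 = 0.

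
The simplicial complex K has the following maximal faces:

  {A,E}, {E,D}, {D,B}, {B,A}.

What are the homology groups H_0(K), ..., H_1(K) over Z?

Order the vertices as A < B < D < E. Listing each simplex with vertices in this order, K has dimension 1 with simplices:

  0-simplices (4): A, B, D, E
  1-simplices (4): AB, AE, BD, DE

so the chain groups are C_0 ≅ Z^4, C_1 ≅ Z^4.

∂_1: C_1 → C_0 sends each edge [p,q] (with p < q) to q − p. For instance
  ∂BD = D − B.
This gives a 4×4 integer matrix of rank 3; reducing to Smith normal form yields diagonal entries (1,1,1).

Reading off H_k = ker ∂_k / im ∂_{k+1}:

  H_0: rank C_0 − rank ∂_1 = 4 − 3 = 1, and the invariant factors of ∂_1 are all 1, so H_0 ≅ Z.
  H_1: rank ker ∂_1 − rank ∂_2 = (4 − 3) − 0 = 1, and there is no ∂_2, so H_1 ≅ Z.

As a check, the Euler characteristic is 4 − 4 = 0, which agrees with 1 − 1 = 0.
(K is a triangulation of the circle S^1.)

H_0 = Z,  H_1 = Z.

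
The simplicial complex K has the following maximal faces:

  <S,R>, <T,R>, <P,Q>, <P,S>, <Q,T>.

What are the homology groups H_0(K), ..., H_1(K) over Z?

H_0 = Z,  H_1 = Z.

Take the total order P < Q < R < S < T on the vertex set. Then K (dimension 1) consists of the simplices:

  0-simplices (5): P, Q, R, S, T
  1-simplices (5): PQ, PS, QT, RS, RT

Hence C_0 ≅ Z^5, C_1 ≅ Z^5.

The boundary map ∂_1: C_1 → C_0 is given by ∂[p,q] = [q] − [p]. For instance
  ∂PS = S − P.
The 5×5 boundary matrix has rank 4 and Smith normal form diag(1,1,1,1).

Now H_k = ker ∂_k / im ∂_{k+1}, so:

  H_0: rank C_0 − rank ∂_1 = 5 − 4 = 1, and the invariant factors of ∂_1 are all 1, so H_0 ≅ Z.
  H_1: rank ker ∂_1 − rank ∂_2 = (5 − 4) − 0 = 1, and there is no ∂_2, so H_1 ≅ Z.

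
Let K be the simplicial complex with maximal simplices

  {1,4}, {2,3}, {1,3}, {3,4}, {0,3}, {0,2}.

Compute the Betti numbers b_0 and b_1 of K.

We work with the vertex ordering 0 < 1 < 2 < 3 < 4. The simplices of K, each written with vertices in increasing order, are:

  0-simplices (5): [0], [1], [2], [3], [4]
  1-simplices (6): [0,2], [0,3], [1,3], [1,4], [2,3], [3,4]

Hence C_0 ≅ Z^5, C_1 ≅ Z^6.

The boundary map ∂_1: C_1 → C_0 is given by ∂[p,q] = [q] − [p].
The resulting 5×6 matrix has rank 4, and its Smith normal form has invariant factors (1,1,1,1).

Computing H_k = (kernel of ∂_k) / (image of ∂_{k+1}):

  H_0: rank C_0 − rank ∂_1 = 5 − 4 = 1, and the invariant factors of ∂_1 are all 1, so H_0 ≅ Z.
  H_1: rank ker ∂_1 − rank ∂_2 = (6 − 4) − 0 = 2, and there is no ∂_2, so H_1 ≅ Z^2.

Hence the Betti numbers are b_0 = 1, b_1 = 2.

b_0 = 1, b_1 = 2.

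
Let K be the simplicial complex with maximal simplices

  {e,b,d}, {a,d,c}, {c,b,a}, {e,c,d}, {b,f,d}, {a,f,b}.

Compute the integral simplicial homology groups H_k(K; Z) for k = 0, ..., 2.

Order the vertices as a < b < c < d < e < f. Listing each simplex with vertices in this order, K has dimension 2 with simplices:

  0-simplices (6): a, b, c, d, e, f
  1-simplices (12): ab, ac, ad, af, bc, bd, be, bf, cd, ce, de, df
  2-simplices (6): abc, abf, acd, bde, bdf, cde

giving chain groups C_0 ≅ Z^6, C_1 ≅ Z^12, C_2 ≅ Z^6.

The boundary map ∂_1: C_1 → C_0 is given by ∂[p,q] = [q] − [p].
The 6×12 boundary matrix has rank 5 and Smith normal form diag(1,1,1,1,1).

∂_2: C_2 → C_1 maps a triangle to the signed sum of its edges. For instance
  ∂bdf = df − bf + bd,
  ∂abf = bf − af + ab.
The 12×6 boundary matrix has rank 6 and Smith normal form diag(1,1,1,1,1,1).

Computing H_k = (kernel of ∂_k) / (image of ∂_{k+1}):

  H_0: rank C_0 − rank ∂_1 = 6 − 5 = 1, and the invariant factors of ∂_1 are all 1, so H_0 = Z.
  H_1: rank ker ∂_1 − rank ∂_2 = (12 − 5) − 6 = 1, and the invariant factors of ∂_2 are all 1, so H_1 = Z.
  H_2: rank ker ∂_2 − rank ∂_3 = (6 − 6) − 0 = 0, and there is no ∂_3, so H_2 = 0.

(K is a triangulation of the cylinder S^1 x I.)

H_0 ≅ Z,  H_1 ≅ Z,  H_2 = 0.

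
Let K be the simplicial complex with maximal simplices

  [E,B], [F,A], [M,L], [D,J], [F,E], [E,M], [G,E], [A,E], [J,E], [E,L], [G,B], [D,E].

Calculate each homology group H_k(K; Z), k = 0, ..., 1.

H_0 = Z,  H_1 = Z^4.

Fix the vertex order A < B < D < E < F < G < J < L < M and write every simplex with vertices in increasing order. Then dim K = 1 and the simplices of K are:

  0-simplices (9): A, B, D, E, F, G, J, L, M
  1-simplices (12): AE, AF, BE, BG, DE, DJ, EF, EG, EJ, EL, EM, LM

so the chain groups are C_0 ≅ Z^9, C_1 ≅ Z^12.

The boundary map ∂_1: C_1 → C_0 sends each edge [p,q] (with p < q) to q − p.
As a 9×12 matrix over Z this has rank 8, with invariant factors (1,1,1,1,1,1,1,1).

Now H_k = ker ∂_k / im ∂_{k+1}, so:

  H_0: rank C_0 − rank ∂_1 = 9 − 8 = 1, and the invariant factors of ∂_1 are all 1, so H_0 ≅ Z.
  H_1: rank ker ∂_1 − rank ∂_2 = (12 − 8) − 0 = 4, and there is no ∂_2, so H_1 ≅ Z^4.

As a check, the Euler characteristic is 9 − 12 = -3, which agrees with 1 − 4 = -3.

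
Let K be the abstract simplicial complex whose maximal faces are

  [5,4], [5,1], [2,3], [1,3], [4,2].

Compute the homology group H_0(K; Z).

Take the total order 1 < 2 < 3 < 4 < 5 on the vertex set. Then K (dimension 1) consists of the simplices:

  0-simplices (5): [1], [2], [3], [4], [5]
  1-simplices (5): [1,3], [1,5], [2,3], [2,4], [4,5]

giving chain groups C_0 ≅ Z^5, C_1 ≅ Z^5.

Boundary ∂_1: C_1 → C_0 sends each edge [p,q] (with p < q) to q − p. For instance
  ∂[1,3] = [3] − [1].
As a 5×5 matrix over Z this has rank 4, with invariant factors (1,1,1,1).

From H_k ≅ ker(∂_k) / im(∂_{k+1}) we obtain:

  H_0: rank C_0 − rank ∂_1 = 5 − 4 = 1, and the invariant factors of ∂_1 are all 1, so H_0 = Z.

H_0 = Z.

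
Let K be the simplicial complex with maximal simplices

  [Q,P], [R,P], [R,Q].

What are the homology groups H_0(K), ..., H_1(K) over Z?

Order the vertices as P < Q < R. Listing each simplex with vertices in this order, K has dimension 1 with simplices:

  0-simplices (3): P, Q, R
  1-simplices (3): PQ, PR, QR

so the chain groups are C_0 ≅ Z^3, C_1 ≅ Z^3.

∂_1: C_1 → C_0 maps an edge to its endpoints' difference, ∂[p,q] = q − p. For instance
  ∂PQ = Q − P.
The resulting 3×3 matrix has rank 2, and its Smith normal form has invariant factors (1,1).

Reading off H_k = ker ∂_k / im ∂_{k+1}:

  H_0: rank C_0 − rank ∂_1 = 3 − 2 = 1, and the invariant factors of ∂_1 are all 1, so H_0 ≅ Z.
  H_1: rank ker ∂_1 − rank ∂_2 = (3 − 2) − 0 = 1, and there is no ∂_2, so H_1 ≅ Z.

As a check, the Euler characteristic is 3 − 3 = 0, which agrees with 1 − 1 = 0.
(K is a triangulation of the circle S^1.)

H_0 = Z,  H_1 = Z.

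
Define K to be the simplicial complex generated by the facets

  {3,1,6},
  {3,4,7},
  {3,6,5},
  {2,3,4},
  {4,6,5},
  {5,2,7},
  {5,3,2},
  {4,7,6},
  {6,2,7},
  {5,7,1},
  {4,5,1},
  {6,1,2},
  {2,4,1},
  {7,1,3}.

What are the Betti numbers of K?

Fix the vertex order 1 < 2 < 3 < 4 < 5 < 6 < 7 and write every simplex with vertices in increasing order. Then dim K = 2 and the simplices of K are:

  0-simplices (7): [1], [2], [3], [4], [5], [6], [7]
  1-simplices (21): [1,2], [1,3], [1,4], [1,5], [1,6], [1,7], [2,3], [2,4], [2,5], [2,6], [2,7], [3,4], [3,5], [3,6], [3,7], [4,5], [4,6], [4,7], [5,6], [5,7], [6,7]
  2-simplices (14): [1,2,4], [1,2,6], [1,3,6], [1,3,7], [1,4,5], [1,5,7], [2,3,4], [2,3,5], [2,5,7], [2,6,7], [3,4,7], [3,5,6], [4,5,6], [4,6,7]

giving chain groups C_0 ≅ Z^7, C_1 ≅ Z^21, C_2 ≅ Z^14.

∂_1: C_1 → C_0 is given by ∂[p,q] = [q] − [p].
This gives a 7×21 integer matrix of rank 6; reducing to Smith normal form yields diagonal entries (1,1,1,1,1,1).

Boundary ∂_2: C_2 → C_1 maps a triangle to the signed sum of its edges. For instance
  ∂[2,6,7] = [6,7] − [2,7] + [2,6],
  ∂[1,2,6] = [2,6] − [1,6] + [1,2].
This gives a 21×14 integer matrix of rank 13; reducing to Smith normal form yields diagonal entries (1,1,1,1,1,1,1,1,1,1,1,1,1).

Now H_k = ker ∂_k / im ∂_{k+1}, so:

  H_0: rank C_0 − rank ∂_1 = 7 − 6 = 1, and the invariant factors of ∂_1 are all 1, so H_0 = Z.
  H_1: rank ker ∂_1 − rank ∂_2 = (21 − 6) − 13 = 2, and the invariant factors of ∂_2 are all 1, so H_1 = Z^2.
  H_2: rank ker ∂_2 − rank ∂_3 = (14 − 13) − 0 = 1, and there is no ∂_3, so H_2 = Z.

As a check, the Euler characteristic is 7 − 21 + 14 = 0, which agrees with 1 − 2 + 1 = 0.
(K is a triangulation of the torus T^2.)

Hence the Betti numbers are b_0 = 1, b_1 = 2, b_2 = 1.

b_0 = 1, b_1 = 2, b_2 = 1.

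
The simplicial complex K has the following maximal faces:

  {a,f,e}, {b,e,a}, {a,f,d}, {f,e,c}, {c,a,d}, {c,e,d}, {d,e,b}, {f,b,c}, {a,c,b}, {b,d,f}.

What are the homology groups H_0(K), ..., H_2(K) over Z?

Fix the vertex order a < b < c < d < e < f and write every simplex with vertices in increasing order. Then dim K = 2 and the simplices of K are:

  0-simplices (6): a, b, c, d, e, f
  1-simplices (15): ab, ac, ad, ae, af, bc, bd, be, bf, cd, ce, cf, de, df, ef
  2-simplices (10): abc, abe, acd, adf, aef, bcf, bde, bdf, cde, cef

giving chain groups C_0 ≅ Z^6, C_1 ≅ Z^15, C_2 ≅ Z^10.

Boundary ∂_1: C_1 → C_0 sends each edge [p,q] (with p < q) to q − p.
The resulting 6×15 matrix has rank 5, and its Smith normal form has invariant factors (1,1,1,1,1).

∂_2: C_2 → C_1 sends each 2-simplex [p,q,r] to [q,r] − [p,r] + [p,q]. For instance
  ∂adf = df − af + ad,
  ∂bdf = df − bf + bd.
As a 15×10 matrix over Z this has rank 10, with invariant factors (1,1,1,1,1,1,1,1,1,2).

Computing H_k = (kernel of ∂_k) / (image of ∂_{k+1}):

  H_0: rank C_0 − rank ∂_1 = 6 − 5 = 1, and the invariant factors of ∂_1 are all 1, so H_0 ≅ Z.
  H_1: rank ker ∂_1 − rank ∂_2 = (15 − 5) − 10 = 0, and ∂_2 has invariant factor 2 > 1, so H_1 ≅ Z/2.
  H_2: rank ker ∂_2 − rank ∂_3 = (10 − 10) − 0 = 0, and there is no ∂_3, so H_2 ≅ 0.

H_0 = Z,  H_1 = Z/2,  H_2 = 0.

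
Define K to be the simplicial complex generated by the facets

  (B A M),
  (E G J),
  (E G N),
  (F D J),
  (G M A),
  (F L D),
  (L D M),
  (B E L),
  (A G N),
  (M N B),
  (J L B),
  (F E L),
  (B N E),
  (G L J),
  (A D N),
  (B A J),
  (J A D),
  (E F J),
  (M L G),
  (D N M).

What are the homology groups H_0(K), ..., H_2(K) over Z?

H_0 ≅ Z,  H_1 ≅ Z ⊕ Z_2,  H_2 = 0.

We work with the vertex ordering A < B < D < E < F < G < J < L < M < N. The simplices of K, each written with vertices in increasing order, are:

  0-simplices (10): A, B, D, E, F, G, J, L, M, N
  1-simplices (30): AB, AD, AG, AJ, AM, AN, BE, BJ, BL, BM, BN, DF, DJ, DL, DM, DN, EF, EG, EJ, EL, EN, FJ, FL, GJ, GL, GM, GN, JL, LM, MN
  2-simplices (20): ABJ, ABM, ADJ, ADN, AGM, AGN, BEL, BEN, BJL, BMN, DFJ, DFL, DLM, DMN, EFJ, EFL, EGJ, EGN, GJL, GLM

Hence C_0 ≅ Z^10, C_1 ≅ Z^30, C_2 ≅ Z^20.

Boundary ∂_1: C_1 → C_0 maps an edge to its endpoints' difference, ∂[p,q] = q − p.
The resulting 10×30 matrix has rank 9, and its Smith normal form has invariant factors (1,1,1,1,1,1,1,1,1).

∂_2: C_2 → C_1 sends each 2-simplex [p,q,r] to [q,r] − [p,r] + [p,q]. For instance
  ∂BJL = JL − BL + BJ,
  ∂ABJ = BJ − AJ + AB.
This gives a 30×20 integer matrix of rank 20; reducing to Smith normal form yields diagonal entries (1,1,1,1,1,1,1,1,1,1,1,1,1,1,1,1,1,1,1,2).

Computing H_k = (kernel of ∂_k) / (image of ∂_{k+1}):

  H_0: rank C_0 − rank ∂_1 = 10 − 9 = 1, and the invariant factors of ∂_1 are all 1, so H_0 ≅ Z.
  H_1: rank ker ∂_1 − rank ∂_2 = (30 − 9) − 20 = 1, and ∂_2 has invariant factor 2 > 1, so H_1 ≅ Z ⊕ Z_2.
  H_2: rank ker ∂_2 − rank ∂_3 = (20 − 20) − 0 = 0, and there is no ∂_3, so H_2 ≅ 0.

(K is a triangulation of the Klein bottle.)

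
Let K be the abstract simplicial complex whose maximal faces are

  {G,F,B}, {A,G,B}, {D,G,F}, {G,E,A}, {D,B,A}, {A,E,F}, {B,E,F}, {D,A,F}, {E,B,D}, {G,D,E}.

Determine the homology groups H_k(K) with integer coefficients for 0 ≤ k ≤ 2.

Order the vertices as A < B < D < E < F < G. Listing each simplex with vertices in this order, K has dimension 2 with simplices:

  0-simplices (6): A, B, D, E, F, G
  1-simplices (15): AB, AD, AE, AF, AG, BD, BE, BF, BG, DE, DF, DG, EF, EG, FG
  2-simplices (10): ABD, ABG, ADF, AEF, AEG, BDE, BEF, BFG, DEG, DFG

giving chain groups C_0 ≅ Z^6, C_1 ≅ Z^15, C_2 ≅ Z^10.

∂_1: C_1 → C_0 sends each edge [p,q] (with p < q) to q − p. For instance
  ∂AE = E − A.
The resulting 6×15 matrix has rank 5, and its Smith normal form has invariant factors (1,1,1,1,1).

Boundary ∂_2: C_2 → C_1 acts by ∂[p,q,r] = [q,r] − [p,r] + [p,q]. For instance
  ∂BEF = EF − BF + BE,
  ∂BDE = DE − BE + BD.
As a 15×10 matrix over Z this has rank 10, with invariant factors (1,1,1,1,1,1,1,1,1,2).

Reading off H_k = ker ∂_k / im ∂_{k+1}:

  H_0: rank C_0 − rank ∂_1 = 6 − 5 = 1, and the invariant factors of ∂_1 are all 1, so H_0 ≅ Z.
  H_1: rank ker ∂_1 − rank ∂_2 = (15 − 5) − 10 = 0, and ∂_2 has invariant factor 2 > 1, so H_1 ≅ Z/2.
  H_2: rank ker ∂_2 − rank ∂_3 = (10 − 10) − 0 = 0, and there is no ∂_3, so H_2 ≅ 0.

H_0 ≅ Z,  H_1 ≅ Z/2,  H_2 = 0.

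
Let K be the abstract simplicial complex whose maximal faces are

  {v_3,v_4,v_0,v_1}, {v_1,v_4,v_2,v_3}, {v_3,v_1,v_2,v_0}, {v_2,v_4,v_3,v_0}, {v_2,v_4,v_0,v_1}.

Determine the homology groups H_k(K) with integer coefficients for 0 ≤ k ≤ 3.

H_0 = Z,  H_1 = 0,  H_2 = 0,  H_3 = Z.

We work with the vertex ordering v_0 < v_1 < v_2 < v_3 < v_4. The simplices of K, each written with vertices in increasing order, are:

  0-simplices (5): [v_0], [v_1], [v_2], [v_3], [v_4]
  1-simplices (10): [v_0,v_1], [v_0,v_2], [v_0,v_3], [v_0,v_4], [v_1,v_2], [v_1,v_3], [v_1,v_4], [v_2,v_3], [v_2,v_4], [v_3,v_4]
  2-simplices (10): [v_0,v_1,v_2], [v_0,v_1,v_3], [v_0,v_1,v_4], [v_0,v_2,v_3], [v_0,v_2,v_4], [v_0,v_3,v_4], [v_1,v_2,v_3], [v_1,v_2,v_4], [v_1,v_3,v_4], [v_2,v_3,v_4]
  3-simplices (5): [v_0,v_1,v_2,v_3], [v_0,v_1,v_2,v_4], [v_0,v_1,v_3,v_4], [v_0,v_2,v_3,v_4], [v_1,v_2,v_3,v_4]

so the chain groups are C_0 ≅ Z^5, C_1 ≅ Z^10, C_2 ≅ Z^10, C_3 ≅ Z^5.

∂_1: C_1 → C_0 is given by ∂[p,q] = [q] − [p].
The 5×10 boundary matrix has rank 4 and Smith normal form diag(1,1,1,1).

The boundary map ∂_2: C_2 → C_1 acts by ∂[p,q,r] = [q,r] − [p,r] + [p,q]. For instance
  ∂[v_0,v_3,v_4] = [v_3,v_4] − [v_0,v_4] + [v_0,v_3],
  ∂[v_0,v_2,v_3] = [v_2,v_3] − [v_0,v_3] + [v_0,v_2].
This gives a 10×10 integer matrix of rank 6; reducing to Smith normal form yields diagonal entries (1,1,1,1,1,1).

Boundary ∂_3: C_3 → C_2 sends each 3-simplex σ to the alternating sum Σ_i (−1)^i (σ with its i-th vertex removed). For instance
  ∂[v_0,v_1,v_2,v_4] = [v_1,v_2,v_4] − [v_0,v_2,v_4] + [v_0,v_1,v_4] − [v_0,v_1,v_2],
  ∂[v_0,v_2,v_3,v_4] = [v_2,v_3,v_4] − [v_0,v_3,v_4] + [v_0,v_2,v_4] − [v_0,v_2,v_3].
The 10×5 boundary matrix has rank 4 and Smith normal form diag(1,1,1,1).

From H_k ≅ ker(∂_k) / im(∂_{k+1}) we obtain:

  H_0: rank C_0 − rank ∂_1 = 5 − 4 = 1, and the invariant factors of ∂_1 are all 1, so H_0 ≅ Z.
  H_1: rank ker ∂_1 − rank ∂_2 = (10 − 4) − 6 = 0, and the invariant factors of ∂_2 are all 1, so H_1 ≅ 0.
  H_2: rank ker ∂_2 − rank ∂_3 = (10 − 6) − 4 = 0, and the invariant factors of ∂_3 are all 1, so H_2 ≅ 0.
  H_3: rank ker ∂_3 − rank ∂_4 = (5 − 4) − 0 = 1, and there is no ∂_4, so H_3 ≅ Z.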